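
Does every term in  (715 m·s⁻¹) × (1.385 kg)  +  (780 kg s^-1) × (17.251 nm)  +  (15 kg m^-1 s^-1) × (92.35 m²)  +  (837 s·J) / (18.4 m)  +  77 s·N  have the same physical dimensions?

Yes

In SI base units:
  (715 m·s⁻¹) × (1.385 kg):  [m·s⁻¹] · [kg] = kg·m·s⁻¹
  (780 kg s^-1) × (17.251 nm):  [kg·s⁻¹] · [m] = kg·m·s⁻¹
  (15 kg m^-1 s^-1) × (92.35 m²):  [kg·m⁻¹·s⁻¹] · [m²] = kg·m·s⁻¹
  (837 s·J) / (18.4 m):  [kg·m²·s⁻¹] / [m] = kg·m·s⁻¹
  77 s·N:  N·s = kg·m·s⁻²·s = kg·m·s⁻¹
Every term reduces to kg·m·s⁻¹.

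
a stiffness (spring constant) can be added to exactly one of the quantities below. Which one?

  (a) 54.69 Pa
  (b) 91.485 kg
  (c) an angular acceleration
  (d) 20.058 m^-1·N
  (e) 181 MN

Reference: [stiffness (spring constant)] = kg·s⁻².
Each option:
  (a) Pa = N·m⁻² = kg·m⁻¹·s⁻²
  (b) kg
  (c) [angular acceleration] = s⁻²
  (d) N·m⁻¹ = kg·m·s⁻²·m⁻¹ = kg·s⁻²  ← same
  (e) N = kg·m·s⁻²
Only (d) matches kg·s⁻².

(d)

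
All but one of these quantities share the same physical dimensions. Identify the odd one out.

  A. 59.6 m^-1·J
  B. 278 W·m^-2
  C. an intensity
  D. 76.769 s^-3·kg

Expand each in SI base units:
  A. J·m⁻¹ = N·m·m⁻¹ = kg·m·s⁻²
  B. W·m⁻² = J·s⁻¹·m⁻² = kg·s⁻³
  C. [intensity] = kg·s⁻³
  D. kg·s⁻³
All reduce to kg·s⁻³ except A., which is kg·m·s⁻².

A.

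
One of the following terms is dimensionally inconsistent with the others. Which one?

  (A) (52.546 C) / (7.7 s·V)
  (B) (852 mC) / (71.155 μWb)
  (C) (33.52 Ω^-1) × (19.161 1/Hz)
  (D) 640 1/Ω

Reduce each to base SI dimensions:
  (A) [s·A] / [kg·m²·s⁻²·A⁻¹] = kg⁻¹·m⁻²·s³·A²
  (B) [s·A] / [kg·m²·s⁻²·A⁻¹] = kg⁻¹·m⁻²·s³·A²
  (C) [kg⁻¹·m⁻²·s³·A²] · [s] = kg⁻¹·m⁻²·s⁴·A²
  (D) Ω⁻¹ = (V·A⁻¹)⁻¹ = kg⁻¹·m⁻²·s³·A²
All reduce to kg⁻¹·m⁻²·s³·A² except (C), which is kg⁻¹·m⁻²·s⁴·A².

(C)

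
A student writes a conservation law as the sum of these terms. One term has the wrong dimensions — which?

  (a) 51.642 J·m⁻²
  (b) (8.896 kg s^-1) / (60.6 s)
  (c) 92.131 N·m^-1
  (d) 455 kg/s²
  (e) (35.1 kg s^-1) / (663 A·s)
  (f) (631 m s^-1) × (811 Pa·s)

(e)

Work out the base dimensions of each:
  (a) J·m⁻² = N·m·m⁻² = kg·s⁻²
  (b) [kg·s⁻¹] / [s] = kg·s⁻²
  (c) N·m⁻¹ = kg·m·s⁻²·m⁻¹ = kg·s⁻²
  (d) kg·s⁻²
  (e) [kg·s⁻¹] / [s·A] = kg·s⁻²·A⁻¹
  (f) [m·s⁻¹] · [kg·m⁻¹·s⁻¹] = kg·s⁻²
All reduce to kg·s⁻² except (e), which is kg·s⁻²·A⁻¹.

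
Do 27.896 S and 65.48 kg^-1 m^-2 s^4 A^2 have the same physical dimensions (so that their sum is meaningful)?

Work out the base dimensions of each:
  27.896 S:  S = Ω⁻¹ = kg⁻¹·m⁻²·s³·A²
  65.48 kg^-1 m^-2 s^4 A^2:  kg⁻¹·m⁻²·s⁴·A²
kg⁻¹·m⁻²·s³·A² ≠ kg⁻¹·m⁻²·s⁴·A², so they cannot be added.

No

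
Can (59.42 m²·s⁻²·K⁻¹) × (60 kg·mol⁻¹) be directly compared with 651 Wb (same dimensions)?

Work out the base dimensions of each:
  (59.42 m²·s⁻²·K⁻¹) × (60 kg·mol⁻¹):  [m²·s⁻²·K⁻¹] · [kg·mol⁻¹] = kg·m²·s⁻²·K⁻¹·mol⁻¹
  651 Wb:  Wb = V·s = kg·m²·s⁻²·A⁻¹
kg·m²·s⁻²·K⁻¹·mol⁻¹ ≠ kg·m²·s⁻²·A⁻¹, so they cannot be added.

No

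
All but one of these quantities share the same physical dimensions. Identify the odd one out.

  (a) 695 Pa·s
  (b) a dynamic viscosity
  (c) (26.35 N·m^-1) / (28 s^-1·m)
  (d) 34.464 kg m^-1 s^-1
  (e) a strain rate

In SI base units:
  (a) Pa·s = N·m⁻²·s = kg·m⁻¹·s⁻¹
  (b) [dynamic viscosity] = kg·m⁻¹·s⁻¹
  (c) [kg·s⁻²] / [m·s⁻¹] = kg·m⁻¹·s⁻¹
  (d) kg·m⁻¹·s⁻¹
  (e) [strain rate] = s⁻¹
All reduce to kg·m⁻¹·s⁻¹ except (e), which is s⁻¹.

(e)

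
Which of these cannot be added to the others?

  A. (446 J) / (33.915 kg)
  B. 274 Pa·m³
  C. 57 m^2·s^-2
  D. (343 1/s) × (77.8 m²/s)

Work out the base dimensions of each:
  A. [kg·m²·s⁻²] / [kg] = m²·s⁻²
  B. Pa·m³ = N·m⁻²·m³ = kg·m²·s⁻²
  C. m²·s⁻²
  D. [s⁻¹] · [m²·s⁻¹] = m²·s⁻²
All reduce to m²·s⁻² except B., which is kg·m²·s⁻².

B.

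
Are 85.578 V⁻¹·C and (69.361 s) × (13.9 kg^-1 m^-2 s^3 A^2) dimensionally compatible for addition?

Yes

In SI base units:
  85.578 V⁻¹·C:  C·V⁻¹ = s·A·(J·C⁻¹)⁻¹ = kg⁻¹·m⁻²·s⁴·A²
  (69.361 s) × (13.9 kg^-1 m^-2 s^3 A^2):  [s] · [kg⁻¹·m⁻²·s³·A²] = kg⁻¹·m⁻²·s⁴·A²
Both are kg⁻¹·m⁻²·s⁴·A², so they have the same dimensions and can be added.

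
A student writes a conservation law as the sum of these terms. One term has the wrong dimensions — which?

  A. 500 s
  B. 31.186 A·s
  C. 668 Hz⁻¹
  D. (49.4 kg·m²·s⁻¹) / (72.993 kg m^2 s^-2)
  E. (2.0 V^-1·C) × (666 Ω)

Work out the base dimensions of each:
  A. s
  B. A·s = s·A
  C. Hz⁻¹ = (s⁻¹)⁻¹ = s
  D. [kg·m²·s⁻¹] / [kg·m²·s⁻²] = s
  E. [kg⁻¹·m⁻²·s⁴·A²] · [kg·m²·s⁻³·A⁻²] = s
All reduce to s except B., which is s·A.

B.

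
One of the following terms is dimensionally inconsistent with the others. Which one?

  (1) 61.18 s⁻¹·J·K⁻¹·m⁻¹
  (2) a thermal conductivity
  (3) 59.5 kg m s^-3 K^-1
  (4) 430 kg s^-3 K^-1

(4)

In SI base units:
  (1) J·s⁻¹·m⁻¹·K⁻¹ = N·m·s⁻¹·m⁻¹·K⁻¹ = kg·m·s⁻³·K⁻¹
  (2) [thermal conductivity] = kg·m·s⁻³·K⁻¹
  (3) kg·m·s⁻³·K⁻¹
  (4) kg·s⁻³·K⁻¹
All reduce to kg·m·s⁻³·K⁻¹ except (4), which is kg·s⁻³·K⁻¹.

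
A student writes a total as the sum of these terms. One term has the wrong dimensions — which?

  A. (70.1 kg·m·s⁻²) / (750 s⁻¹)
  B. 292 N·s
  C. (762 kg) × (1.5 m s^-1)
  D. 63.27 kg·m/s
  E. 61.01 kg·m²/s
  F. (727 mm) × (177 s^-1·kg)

E.

Work out the base dimensions of each:
  A. [kg·m·s⁻²] / [s⁻¹] = kg·m·s⁻¹
  B. N·s = kg·m·s⁻²·s = kg·m·s⁻¹
  C. [kg] · [m·s⁻¹] = kg·m·s⁻¹
  D. kg·m·s⁻¹
  E. kg·m²·s⁻¹
  F. [m] · [kg·s⁻¹] = kg·m·s⁻¹
All reduce to kg·m·s⁻¹ except E., which is kg·m²·s⁻¹.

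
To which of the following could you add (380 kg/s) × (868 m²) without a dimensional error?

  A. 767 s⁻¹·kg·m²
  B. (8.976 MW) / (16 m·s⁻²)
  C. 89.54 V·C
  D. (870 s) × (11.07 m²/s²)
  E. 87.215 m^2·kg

Reference: [kg·s⁻¹] · [m²] = kg·m²·s⁻¹.
Each option:
  A. kg·m²·s⁻¹  ← same
  B. [kg·m²·s⁻³] / [m·s⁻²] = kg·m·s⁻¹
  C. C·V = s·A·J·C⁻¹ = kg·m²·s⁻²
  D. [s] · [m²·s⁻²] = m²·s⁻¹
  E. kg·m²
Only A. matches kg·m²·s⁻¹.

A.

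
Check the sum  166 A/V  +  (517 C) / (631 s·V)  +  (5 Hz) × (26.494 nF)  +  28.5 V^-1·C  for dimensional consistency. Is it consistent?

No

Dimensions:
  166 A/V:  A·V⁻¹ = A·(J·C⁻¹)⁻¹ = kg⁻¹·m⁻²·s³·A²
  (517 C) / (631 s·V):  [s·A] / [kg·m²·s⁻²·A⁻¹] = kg⁻¹·m⁻²·s³·A²
  (5 Hz) × (26.494 nF):  [s⁻¹] · [kg⁻¹·m⁻²·s⁴·A²] = kg⁻¹·m⁻²·s³·A²
  28.5 V^-1·C:  C·V⁻¹ = s·A·(J·C⁻¹)⁻¹ = kg⁻¹·m⁻²·s⁴·A²
The terms do not share a single dimension (kg⁻¹·m⁻²·s³·A² vs kg⁻¹·m⁻²·s⁴·A²).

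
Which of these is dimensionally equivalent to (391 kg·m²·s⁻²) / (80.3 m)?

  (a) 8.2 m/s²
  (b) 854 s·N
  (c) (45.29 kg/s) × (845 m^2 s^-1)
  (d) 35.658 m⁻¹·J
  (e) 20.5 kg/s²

Reference: [kg·m²·s⁻²] / [m] = kg·m·s⁻².
Each option:
  (a) m·s⁻²
  (b) N·s = kg·m·s⁻²·s = kg·m·s⁻¹
  (c) [kg·s⁻¹] · [m²·s⁻¹] = kg·m²·s⁻²
  (d) J·m⁻¹ = N·m·m⁻¹ = kg·m·s⁻²  ← same
  (e) kg·s⁻²
Only (d) matches kg·m·s⁻².

(d)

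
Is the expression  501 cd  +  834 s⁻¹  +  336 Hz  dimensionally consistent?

Expand each in SI base units:
  501 cd:  cd
  834 s⁻¹:  s⁻¹
  336 Hz:  Hz = s⁻¹
The terms do not share a single dimension (cd vs s⁻¹).

No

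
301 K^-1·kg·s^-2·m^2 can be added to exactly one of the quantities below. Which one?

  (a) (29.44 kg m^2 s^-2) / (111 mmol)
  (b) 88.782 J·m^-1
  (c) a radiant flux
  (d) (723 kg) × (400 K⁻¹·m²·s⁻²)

(d)

Reference: kg·m²·s⁻²·K⁻¹.
Each option:
  (a) [kg·m²·s⁻²] / [mol] = kg·m²·s⁻²·mol⁻¹
  (b) J·m⁻¹ = N·m·m⁻¹ = kg·m·s⁻²
  (c) [radiant flux] = kg·m²·s⁻³
  (d) [kg] · [m²·s⁻²·K⁻¹] = kg·m²·s⁻²·K⁻¹  ← same
Only (d) matches kg·m²·s⁻²·K⁻¹.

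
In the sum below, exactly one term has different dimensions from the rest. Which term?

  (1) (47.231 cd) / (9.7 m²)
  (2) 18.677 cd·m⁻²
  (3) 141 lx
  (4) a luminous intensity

In SI base units:
  (1) [cd] / [m²] = m⁻²·cd
  (2) cd·m⁻² = m⁻²·cd
  (3) lx = lm·m⁻² = m⁻²·cd
  (4) [luminous intensity] = cd
All reduce to m⁻²·cd except (4), which is cd.

(4)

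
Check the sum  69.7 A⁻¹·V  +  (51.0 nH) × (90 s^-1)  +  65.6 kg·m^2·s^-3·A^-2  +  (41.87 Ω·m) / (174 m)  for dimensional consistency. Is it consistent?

Yes

Expand each in SI base units:
  69.7 A⁻¹·V:  V·A⁻¹ = J·C⁻¹·A⁻¹ = kg·m²·s⁻³·A⁻²
  (51.0 nH) × (90 s^-1):  [kg·m²·s⁻²·A⁻²] · [s⁻¹] = kg·m²·s⁻³·A⁻²
  65.6 kg·m^2·s^-3·A^-2:  kg·m²·s⁻³·A⁻²
  (41.87 Ω·m) / (174 m):  [kg·m³·s⁻³·A⁻²] / [m] = kg·m²·s⁻³·A⁻²
Every term reduces to kg·m²·s⁻³·A⁻².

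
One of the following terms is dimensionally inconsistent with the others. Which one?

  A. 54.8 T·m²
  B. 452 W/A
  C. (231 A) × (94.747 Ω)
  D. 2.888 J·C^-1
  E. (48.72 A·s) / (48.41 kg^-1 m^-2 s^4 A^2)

Dimensions:
  A. T·m² = Wb·m⁻²·m² = kg·m²·s⁻²·A⁻¹
  B. W·A⁻¹ = J·s⁻¹·A⁻¹ = kg·m²·s⁻³·A⁻¹
  C. [A] · [kg·m²·s⁻³·A⁻²] = kg·m²·s⁻³·A⁻¹
  D. J·C⁻¹ = N·m·(s·A)⁻¹ = kg·m²·s⁻³·A⁻¹
  E. [s·A] / [kg⁻¹·m⁻²·s⁴·A²] = kg·m²·s⁻³·A⁻¹
All reduce to kg·m²·s⁻³·A⁻¹ except A., which is kg·m²·s⁻²·A⁻¹.

A.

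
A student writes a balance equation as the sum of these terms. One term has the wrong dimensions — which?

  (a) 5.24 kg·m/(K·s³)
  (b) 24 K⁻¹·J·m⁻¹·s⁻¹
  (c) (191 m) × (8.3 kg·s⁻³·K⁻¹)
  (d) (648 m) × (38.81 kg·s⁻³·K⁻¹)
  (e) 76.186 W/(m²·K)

(e)

Expand each in SI base units:
  (a) kg·m·s⁻³·K⁻¹
  (b) J·s⁻¹·m⁻¹·K⁻¹ = N·m·s⁻¹·m⁻¹·K⁻¹ = kg·m·s⁻³·K⁻¹
  (c) [m] · [kg·s⁻³·K⁻¹] = kg·m·s⁻³·K⁻¹
  (d) [m] · [kg·s⁻³·K⁻¹] = kg·m·s⁻³·K⁻¹
  (e) W·m⁻²·K⁻¹ = J·s⁻¹·m⁻²·K⁻¹ = kg·s⁻³·K⁻¹
All reduce to kg·m·s⁻³·K⁻¹ except (e), which is kg·s⁻³·K⁻¹.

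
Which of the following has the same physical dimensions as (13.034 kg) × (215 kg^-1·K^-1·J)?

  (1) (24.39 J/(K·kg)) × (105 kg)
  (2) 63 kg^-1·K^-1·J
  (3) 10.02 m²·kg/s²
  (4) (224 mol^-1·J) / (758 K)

(1)

Reference: [kg] · [m²·s⁻²·K⁻¹] = kg·m²·s⁻²·K⁻¹.
Each option:
  (1) [m²·s⁻²·K⁻¹] · [kg] = kg·m²·s⁻²·K⁻¹  ← same
  (2) J·kg⁻¹·K⁻¹ = N·m·kg⁻¹·K⁻¹ = m²·s⁻²·K⁻¹
  (3) kg·m²·s⁻²
  (4) [kg·m²·s⁻²·mol⁻¹] / [K] = kg·m²·s⁻²·K⁻¹·mol⁻¹
Only (1) matches kg·m²·s⁻²·K⁻¹.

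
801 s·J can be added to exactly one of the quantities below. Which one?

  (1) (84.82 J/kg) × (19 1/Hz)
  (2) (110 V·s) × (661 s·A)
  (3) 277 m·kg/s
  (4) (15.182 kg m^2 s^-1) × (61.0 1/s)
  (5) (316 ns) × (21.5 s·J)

(2)

Reference: J·s = N·m·s = kg·m²·s⁻¹.
Each option:
  (1) [m²·s⁻²] · [s] = m²·s⁻¹
  (2) [kg·m²·s⁻²·A⁻¹] · [s·A] = kg·m²·s⁻¹  ← same
  (3) kg·m·s⁻¹
  (4) [kg·m²·s⁻¹] · [s⁻¹] = kg·m²·s⁻²
  (5) [s] · [kg·m²·s⁻¹] = kg·m²
Only (2) matches kg·m²·s⁻¹.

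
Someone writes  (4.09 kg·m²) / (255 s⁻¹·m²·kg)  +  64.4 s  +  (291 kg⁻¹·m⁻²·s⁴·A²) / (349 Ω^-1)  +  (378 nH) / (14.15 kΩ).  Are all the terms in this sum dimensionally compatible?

Expand each in SI base units:
  (4.09 kg·m²) / (255 s⁻¹·m²·kg):  [kg·m²] / [kg·m²·s⁻¹] = s
  64.4 s:  s
  (291 kg⁻¹·m⁻²·s⁴·A²) / (349 Ω^-1):  [kg⁻¹·m⁻²·s⁴·A²] / [kg⁻¹·m⁻²·s³·A²] = s
  (378 nH) / (14.15 kΩ):  [kg·m²·s⁻²·A⁻²] / [kg·m²·s⁻³·A⁻²] = s
Every term reduces to s.

Yes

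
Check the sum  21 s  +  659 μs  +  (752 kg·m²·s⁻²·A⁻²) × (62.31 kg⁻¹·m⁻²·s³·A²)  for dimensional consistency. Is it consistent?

Yes

Work out the base dimensions of each:
  21 s:  s
  659 μs:  s
  (752 kg·m²·s⁻²·A⁻²) × (62.31 kg⁻¹·m⁻²·s³·A²):  [kg·m²·s⁻²·A⁻²] · [kg⁻¹·m⁻²·s³·A²] = s
Every term reduces to s.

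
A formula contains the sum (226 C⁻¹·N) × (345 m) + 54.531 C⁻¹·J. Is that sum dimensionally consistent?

Reduce each to base SI dimensions:
  (226 C⁻¹·N) × (345 m):  [kg·m·s⁻³·A⁻¹] · [m] = kg·m²·s⁻³·A⁻¹
  54.531 C⁻¹·J:  J·C⁻¹ = N·m·(s·A)⁻¹ = kg·m²·s⁻³·A⁻¹
Both are kg·m²·s⁻³·A⁻¹, so they have the same dimensions and can be added.

Yes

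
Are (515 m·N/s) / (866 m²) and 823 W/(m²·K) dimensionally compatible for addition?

In SI base units:
  (515 m·N/s) / (866 m²):  [kg·m²·s⁻³] / [m²] = kg·s⁻³
  823 W/(m²·K):  W·m⁻²·K⁻¹ = J·s⁻¹·m⁻²·K⁻¹ = kg·s⁻³·K⁻¹
kg·s⁻³ ≠ kg·s⁻³·K⁻¹, so they cannot be added.

No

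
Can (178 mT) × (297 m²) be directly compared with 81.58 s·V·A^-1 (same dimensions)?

No

Work out the base dimensions of each:
  (178 mT) × (297 m²):  [kg·s⁻²·A⁻¹] · [m²] = kg·m²·s⁻²·A⁻¹
  81.58 s·V·A^-1:  V·s·A⁻¹ = J·C⁻¹·s·A⁻¹ = kg·m²·s⁻²·A⁻²
kg·m²·s⁻²·A⁻¹ ≠ kg·m²·s⁻²·A⁻², so they cannot be added.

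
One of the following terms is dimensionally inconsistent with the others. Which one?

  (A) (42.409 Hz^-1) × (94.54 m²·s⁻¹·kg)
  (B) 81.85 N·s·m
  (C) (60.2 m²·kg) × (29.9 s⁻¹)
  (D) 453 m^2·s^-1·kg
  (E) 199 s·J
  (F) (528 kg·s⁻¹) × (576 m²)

Dimensions:
  (A) [s] · [kg·m²·s⁻¹] = kg·m²
  (B) N·m·s = kg·m·s⁻²·m·s = kg·m²·s⁻¹
  (C) [kg·m²] · [s⁻¹] = kg·m²·s⁻¹
  (D) kg·m²·s⁻¹
  (E) J·s = N·m·s = kg·m²·s⁻¹
  (F) [kg·s⁻¹] · [m²] = kg·m²·s⁻¹
All reduce to kg·m²·s⁻¹ except (A), which is kg·m².

(A)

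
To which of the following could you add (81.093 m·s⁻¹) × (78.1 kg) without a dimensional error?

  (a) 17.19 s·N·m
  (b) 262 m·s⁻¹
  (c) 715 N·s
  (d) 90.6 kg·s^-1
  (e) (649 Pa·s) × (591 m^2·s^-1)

(c)

Reference: [m·s⁻¹] · [kg] = kg·m·s⁻¹.
Each option:
  (a) N·m·s = kg·m·s⁻²·m·s = kg·m²·s⁻¹
  (b) m·s⁻¹
  (c) N·s = kg·m·s⁻²·s = kg·m·s⁻¹  ← same
  (d) kg·s⁻¹
  (e) [kg·m⁻¹·s⁻¹] · [m²·s⁻¹] = kg·m·s⁻²
Only (c) matches kg·m·s⁻¹.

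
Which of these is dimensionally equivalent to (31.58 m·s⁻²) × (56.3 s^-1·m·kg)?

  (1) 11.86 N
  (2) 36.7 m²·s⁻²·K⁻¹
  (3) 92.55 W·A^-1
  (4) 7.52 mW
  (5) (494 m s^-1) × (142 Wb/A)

(4)

Reference: [m·s⁻²] · [kg·m·s⁻¹] = kg·m²·s⁻³.
Each option:
  (1) N = kg·m·s⁻²
  (2) m²·s⁻²·K⁻¹
  (3) W·A⁻¹ = J·s⁻¹·A⁻¹ = kg·m²·s⁻³·A⁻¹
  (4) W = J·s⁻¹ = kg·m²·s⁻³  ← same
  (5) [m·s⁻¹] · [kg·m²·s⁻²·A⁻²] = kg·m³·s⁻³·A⁻²
Only (4) matches kg·m²·s⁻³.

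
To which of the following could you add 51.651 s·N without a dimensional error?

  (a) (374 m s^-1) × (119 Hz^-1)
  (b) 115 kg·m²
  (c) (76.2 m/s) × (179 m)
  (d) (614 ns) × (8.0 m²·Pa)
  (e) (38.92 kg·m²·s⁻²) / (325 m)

(d)

Reference: N·s = kg·m·s⁻²·s = kg·m·s⁻¹.
Each option:
  (a) [m·s⁻¹] · [s] = m
  (b) kg·m²
  (c) [m·s⁻¹] · [m] = m²·s⁻¹
  (d) [s] · [kg·m·s⁻²] = kg·m·s⁻¹  ← same
  (e) [kg·m²·s⁻²] / [m] = kg·m·s⁻²
Only (d) matches kg·m·s⁻¹.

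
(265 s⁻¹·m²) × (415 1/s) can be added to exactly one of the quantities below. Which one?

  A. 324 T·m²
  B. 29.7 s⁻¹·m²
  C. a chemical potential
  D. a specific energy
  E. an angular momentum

D.

Reference: [m²·s⁻¹] · [s⁻¹] = m²·s⁻².
Each option:
  A. T·m² = Wb·m⁻²·m² = kg·m²·s⁻²·A⁻¹
  B. m²·s⁻¹
  C. [chemical potential] = kg·m²·s⁻²·mol⁻¹
  D. [specific energy] = m²·s⁻²  ← same
  E. [angular momentum] = kg·m²·s⁻¹
Only D. matches m²·s⁻².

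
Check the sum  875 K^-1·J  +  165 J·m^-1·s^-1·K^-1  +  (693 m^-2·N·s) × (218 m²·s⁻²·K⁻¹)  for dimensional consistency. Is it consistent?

Reduce each to base SI dimensions:
  875 K^-1·J:  J·K⁻¹ = N·m·K⁻¹ = kg·m²·s⁻²·K⁻¹
  165 J·m^-1·s^-1·K^-1:  J·s⁻¹·m⁻¹·K⁻¹ = N·m·s⁻¹·m⁻¹·K⁻¹ = kg·m·s⁻³·K⁻¹
  (693 m^-2·N·s) × (218 m²·s⁻²·K⁻¹):  [kg·m⁻¹·s⁻¹] · [m²·s⁻²·K⁻¹] = kg·m·s⁻³·K⁻¹
The terms do not share a single dimension (kg·m²·s⁻²·K⁻¹ vs kg·m·s⁻³·K⁻¹).

No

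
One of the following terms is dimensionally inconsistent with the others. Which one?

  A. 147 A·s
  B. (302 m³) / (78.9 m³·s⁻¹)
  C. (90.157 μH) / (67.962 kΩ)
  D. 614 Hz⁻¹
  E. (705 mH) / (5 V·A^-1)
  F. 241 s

A.

Dimensions:
  A. A·s = s·A
  B. [m³] / [m³·s⁻¹] = s
  C. [kg·m²·s⁻²·A⁻²] / [kg·m²·s⁻³·A⁻²] = s
  D. Hz⁻¹ = (s⁻¹)⁻¹ = s
  E. [kg·m²·s⁻²·A⁻²] / [kg·m²·s⁻³·A⁻²] = s
  F. s
All reduce to s except A., which is s·A.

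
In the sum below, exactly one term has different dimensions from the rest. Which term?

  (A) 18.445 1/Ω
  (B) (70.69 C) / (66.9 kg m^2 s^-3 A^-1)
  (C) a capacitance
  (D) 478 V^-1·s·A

(A)

Dimensions:
  (A) Ω⁻¹ = (V·A⁻¹)⁻¹ = kg⁻¹·m⁻²·s³·A²
  (B) [s·A] / [kg·m²·s⁻³·A⁻¹] = kg⁻¹·m⁻²·s⁴·A²
  (C) [capacitance] = kg⁻¹·m⁻²·s⁴·A²
  (D) A·s·V⁻¹ = A·s·(J·C⁻¹)⁻¹ = kg⁻¹·m⁻²·s⁴·A²
All reduce to kg⁻¹·m⁻²·s⁴·A² except (A), which is kg⁻¹·m⁻²·s³·A².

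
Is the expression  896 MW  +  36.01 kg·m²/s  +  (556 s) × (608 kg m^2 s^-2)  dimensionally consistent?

No

In SI base units:
  896 MW:  W = J·s⁻¹ = kg·m²·s⁻³
  36.01 kg·m²/s:  kg·m²·s⁻¹
  (556 s) × (608 kg m^2 s^-2):  [s] · [kg·m²·s⁻²] = kg·m²·s⁻¹
The terms do not share a single dimension (kg·m²·s⁻³ vs kg·m²·s⁻¹).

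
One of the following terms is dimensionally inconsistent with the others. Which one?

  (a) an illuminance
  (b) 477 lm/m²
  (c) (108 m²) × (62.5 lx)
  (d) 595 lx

(c)

Expand each in SI base units:
  (a) [illuminance] = m⁻²·cd
  (b) lm·m⁻² = cd·m⁻² = m⁻²·cd
  (c) [m²] · [m⁻²·cd] = cd
  (d) lx = lm·m⁻² = m⁻²·cd
All reduce to m⁻²·cd except (c), which is cd.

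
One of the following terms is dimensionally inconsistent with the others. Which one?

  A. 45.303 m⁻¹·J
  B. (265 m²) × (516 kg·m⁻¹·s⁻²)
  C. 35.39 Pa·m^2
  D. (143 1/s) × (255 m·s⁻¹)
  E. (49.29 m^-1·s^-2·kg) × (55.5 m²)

D.

Work out the base dimensions of each:
  A. J·m⁻¹ = N·m·m⁻¹ = kg·m·s⁻²
  B. [m²] · [kg·m⁻¹·s⁻²] = kg·m·s⁻²
  C. Pa·m² = N·m⁻²·m² = kg·m·s⁻²
  D. [s⁻¹] · [m·s⁻¹] = m·s⁻²
  E. [kg·m⁻¹·s⁻²] · [m²] = kg·m·s⁻²
All reduce to kg·m·s⁻² except D., which is m·s⁻².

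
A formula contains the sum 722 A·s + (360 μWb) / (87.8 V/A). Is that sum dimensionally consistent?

Yes

Dimensions:
  722 A·s:  A·s = s·A
  (360 μWb) / (87.8 V/A):  [kg·m²·s⁻²·A⁻¹] / [kg·m²·s⁻³·A⁻²] = s·A
Both are s·A, so they have the same dimensions and can be added.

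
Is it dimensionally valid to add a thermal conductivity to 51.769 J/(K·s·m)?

Expand each in SI base units:
  a thermal conductivity:  [thermal conductivity] = kg·m·s⁻³·K⁻¹
  51.769 J/(K·s·m):  J·s⁻¹·m⁻¹·K⁻¹ = N·m·s⁻¹·m⁻¹·K⁻¹ = kg·m·s⁻³·K⁻¹
Both are kg·m·s⁻³·K⁻¹, so they have the same dimensions and can be added.

Yes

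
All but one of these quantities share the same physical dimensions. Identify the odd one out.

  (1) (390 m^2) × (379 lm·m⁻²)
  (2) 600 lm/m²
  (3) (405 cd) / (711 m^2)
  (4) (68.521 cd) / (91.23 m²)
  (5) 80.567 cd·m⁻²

Dimensions:
  (1) [m²] · [m⁻²·cd] = cd
  (2) lm·m⁻² = cd·m⁻² = m⁻²·cd
  (3) [cd] / [m²] = m⁻²·cd
  (4) [cd] / [m²] = m⁻²·cd
  (5) cd·m⁻² = m⁻²·cd
All reduce to m⁻²·cd except (1), which is cd.

(1)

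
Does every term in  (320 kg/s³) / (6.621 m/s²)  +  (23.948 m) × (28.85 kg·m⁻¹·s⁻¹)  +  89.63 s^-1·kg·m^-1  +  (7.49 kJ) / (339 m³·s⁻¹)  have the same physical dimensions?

Dimensions:
  (320 kg/s³) / (6.621 m/s²):  [kg·s⁻³] / [m·s⁻²] = kg·m⁻¹·s⁻¹
  (23.948 m) × (28.85 kg·m⁻¹·s⁻¹):  [m] · [kg·m⁻¹·s⁻¹] = kg·s⁻¹
  89.63 s^-1·kg·m^-1:  kg·m⁻¹·s⁻¹
  (7.49 kJ) / (339 m³·s⁻¹):  [kg·m²·s⁻²] / [m³·s⁻¹] = kg·m⁻¹·s⁻¹
The terms do not share a single dimension (kg·m⁻¹·s⁻¹ vs kg·s⁻¹).

No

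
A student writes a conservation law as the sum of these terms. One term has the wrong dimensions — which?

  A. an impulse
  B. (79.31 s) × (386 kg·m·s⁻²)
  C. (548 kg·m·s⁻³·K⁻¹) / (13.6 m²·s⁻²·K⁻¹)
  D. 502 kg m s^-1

Dimensions:
  A. [impulse] = kg·m·s⁻¹
  B. [s] · [kg·m·s⁻²] = kg·m·s⁻¹
  C. [kg·m·s⁻³·K⁻¹] / [m²·s⁻²·K⁻¹] = kg·m⁻¹·s⁻¹
  D. kg·m·s⁻¹
All reduce to kg·m·s⁻¹ except C., which is kg·m⁻¹·s⁻¹.

C.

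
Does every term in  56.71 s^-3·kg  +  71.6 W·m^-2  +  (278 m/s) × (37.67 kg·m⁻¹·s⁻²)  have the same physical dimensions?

Reduce each to base SI dimensions:
  56.71 s^-3·kg:  kg·s⁻³
  71.6 W·m^-2:  W·m⁻² = J·s⁻¹·m⁻² = kg·s⁻³
  (278 m/s) × (37.67 kg·m⁻¹·s⁻²):  [m·s⁻¹] · [kg·m⁻¹·s⁻²] = kg·s⁻³
Every term reduces to kg·s⁻³.

Yes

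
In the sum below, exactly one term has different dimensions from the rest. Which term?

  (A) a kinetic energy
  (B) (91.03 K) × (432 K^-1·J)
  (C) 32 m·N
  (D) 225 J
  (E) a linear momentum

In SI base units:
  (A) [kinetic energy] = kg·m²·s⁻²
  (B) [K] · [kg·m²·s⁻²·K⁻¹] = kg·m²·s⁻²
  (C) N·m = kg·m·s⁻²·m = kg·m²·s⁻²
  (D) J = N·m = kg·m²·s⁻²
  (E) [linear momentum] = kg·m·s⁻¹
All reduce to kg·m²·s⁻² except (E), which is kg·m·s⁻¹.

(E)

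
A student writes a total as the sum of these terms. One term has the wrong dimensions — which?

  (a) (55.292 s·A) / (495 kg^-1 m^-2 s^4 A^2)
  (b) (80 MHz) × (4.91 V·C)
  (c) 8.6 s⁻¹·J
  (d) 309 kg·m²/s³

(a)

Dimensions:
  (a) [s·A] / [kg⁻¹·m⁻²·s⁴·A²] = kg·m²·s⁻³·A⁻¹
  (b) [s⁻¹] · [kg·m²·s⁻²] = kg·m²·s⁻³
  (c) J·s⁻¹ = N·m·s⁻¹ = kg·m²·s⁻³
  (d) kg·m²·s⁻³
All reduce to kg·m²·s⁻³ except (a), which is kg·m²·s⁻³·A⁻¹.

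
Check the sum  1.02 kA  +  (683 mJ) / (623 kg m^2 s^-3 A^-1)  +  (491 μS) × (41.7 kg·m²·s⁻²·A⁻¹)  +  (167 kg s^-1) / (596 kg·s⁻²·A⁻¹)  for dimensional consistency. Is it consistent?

Expand each in SI base units:
  1.02 kA:  A
  (683 mJ) / (623 kg m^2 s^-3 A^-1):  [kg·m²·s⁻²] / [kg·m²·s⁻³·A⁻¹] = s·A
  (491 μS) × (41.7 kg·m²·s⁻²·A⁻¹):  [kg⁻¹·m⁻²·s³·A²] · [kg·m²·s⁻²·A⁻¹] = s·A
  (167 kg s^-1) / (596 kg·s⁻²·A⁻¹):  [kg·s⁻¹] / [kg·s⁻²·A⁻¹] = s·A
The terms do not share a single dimension (A vs s·A).

No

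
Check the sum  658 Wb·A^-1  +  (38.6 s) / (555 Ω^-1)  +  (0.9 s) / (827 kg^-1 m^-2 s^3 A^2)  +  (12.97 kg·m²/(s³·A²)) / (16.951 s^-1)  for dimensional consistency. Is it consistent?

Yes

Expand each in SI base units:
  658 Wb·A^-1:  Wb·A⁻¹ = V·s·A⁻¹ = kg·m²·s⁻²·A⁻²
  (38.6 s) / (555 Ω^-1):  [s] / [kg⁻¹·m⁻²·s³·A²] = kg·m²·s⁻²·A⁻²
  (0.9 s) / (827 kg^-1 m^-2 s^3 A^2):  [s] / [kg⁻¹·m⁻²·s³·A²] = kg·m²·s⁻²·A⁻²
  (12.97 kg·m²/(s³·A²)) / (16.951 s^-1):  [kg·m²·s⁻³·A⁻²] / [s⁻¹] = kg·m²·s⁻²·A⁻²
Every term reduces to kg·m²·s⁻²·A⁻².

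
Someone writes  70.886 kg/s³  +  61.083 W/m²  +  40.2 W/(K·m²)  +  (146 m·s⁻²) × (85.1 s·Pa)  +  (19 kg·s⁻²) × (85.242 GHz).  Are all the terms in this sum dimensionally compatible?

No

Reduce each to base SI dimensions:
  70.886 kg/s³:  kg·s⁻³
  61.083 W/m²:  W·m⁻² = J·s⁻¹·m⁻² = kg·s⁻³
  40.2 W/(K·m²):  W·m⁻²·K⁻¹ = J·s⁻¹·m⁻²·K⁻¹ = kg·s⁻³·K⁻¹
  (146 m·s⁻²) × (85.1 s·Pa):  [m·s⁻²] · [kg·m⁻¹·s⁻¹] = kg·s⁻³
  (19 kg·s⁻²) × (85.242 GHz):  [kg·s⁻²] · [s⁻¹] = kg·s⁻³
The terms do not share a single dimension (kg·s⁻³ vs kg·s⁻³·K⁻¹).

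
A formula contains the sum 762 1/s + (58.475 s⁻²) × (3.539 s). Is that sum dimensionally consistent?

Reduce each to base SI dimensions:
  762 1/s:  s⁻¹
  (58.475 s⁻²) × (3.539 s):  [s⁻²] · [s] = s⁻¹
Both are s⁻¹, so they have the same dimensions and can be added.

Yes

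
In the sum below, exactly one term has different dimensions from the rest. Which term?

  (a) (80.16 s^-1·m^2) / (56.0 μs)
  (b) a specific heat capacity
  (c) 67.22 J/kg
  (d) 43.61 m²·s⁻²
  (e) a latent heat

(b)

Dimensions:
  (a) [m²·s⁻¹] / [s] = m²·s⁻²
  (b) [specific heat capacity] = m²·s⁻²·K⁻¹
  (c) J·kg⁻¹ = N·m·kg⁻¹ = m²·s⁻²
  (d) m²·s⁻²
  (e) [latent heat] = m²·s⁻²
All reduce to m²·s⁻² except (b), which is m²·s⁻²·K⁻¹.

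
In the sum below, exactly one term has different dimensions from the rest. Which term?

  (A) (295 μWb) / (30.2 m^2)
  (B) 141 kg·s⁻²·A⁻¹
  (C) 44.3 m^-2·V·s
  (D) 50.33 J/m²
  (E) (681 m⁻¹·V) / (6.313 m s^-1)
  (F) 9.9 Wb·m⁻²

(D)

Dimensions:
  (A) [kg·m²·s⁻²·A⁻¹] / [m²] = kg·s⁻²·A⁻¹
  (B) kg·s⁻²·A⁻¹
  (C) V·s·m⁻² = J·C⁻¹·s·m⁻² = kg·s⁻²·A⁻¹
  (D) J·m⁻² = N·m·m⁻² = kg·s⁻²
  (E) [kg·m·s⁻³·A⁻¹] / [m·s⁻¹] = kg·s⁻²·A⁻¹
  (F) Wb·m⁻² = V·s·m⁻² = kg·s⁻²·A⁻¹
All reduce to kg·s⁻²·A⁻¹ except (D), which is kg·s⁻².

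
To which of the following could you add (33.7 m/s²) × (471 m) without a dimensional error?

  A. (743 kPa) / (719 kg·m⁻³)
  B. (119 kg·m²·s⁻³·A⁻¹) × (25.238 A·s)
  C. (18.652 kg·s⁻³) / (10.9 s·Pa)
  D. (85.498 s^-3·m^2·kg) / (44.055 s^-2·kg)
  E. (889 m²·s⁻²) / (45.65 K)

A.

Reference: [m·s⁻²] · [m] = m²·s⁻².
Each option:
  A. [kg·m⁻¹·s⁻²] / [kg·m⁻³] = m²·s⁻²  ← same
  B. [kg·m²·s⁻³·A⁻¹] · [s·A] = kg·m²·s⁻²
  C. [kg·s⁻³] / [kg·m⁻¹·s⁻¹] = m·s⁻²
  D. [kg·m²·s⁻³] / [kg·s⁻²] = m²·s⁻¹
  E. [m²·s⁻²] / [K] = m²·s⁻²·K⁻¹
Only A. matches m²·s⁻².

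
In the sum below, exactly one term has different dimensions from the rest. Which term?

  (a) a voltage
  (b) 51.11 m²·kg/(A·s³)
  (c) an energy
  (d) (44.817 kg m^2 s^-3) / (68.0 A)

Dimensions:
  (a) [voltage] = kg·m²·s⁻³·A⁻¹
  (b) kg·m²·s⁻³·A⁻¹
  (c) [energy] = kg·m²·s⁻²
  (d) [kg·m²·s⁻³] / [A] = kg·m²·s⁻³·A⁻¹
All reduce to kg·m²·s⁻³·A⁻¹ except (c), which is kg·m²·s⁻².

(c)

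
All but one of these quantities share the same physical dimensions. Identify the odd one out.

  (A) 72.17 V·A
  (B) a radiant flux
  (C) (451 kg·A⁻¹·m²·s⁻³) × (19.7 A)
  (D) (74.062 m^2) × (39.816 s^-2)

In SI base units:
  (A) V·A = J·C⁻¹·A = kg·m²·s⁻³
  (B) [radiant flux] = kg·m²·s⁻³
  (C) [kg·m²·s⁻³·A⁻¹] · [A] = kg·m²·s⁻³
  (D) [m²] · [s⁻²] = m²·s⁻²
All reduce to kg·m²·s⁻³ except (D), which is m²·s⁻².

(D)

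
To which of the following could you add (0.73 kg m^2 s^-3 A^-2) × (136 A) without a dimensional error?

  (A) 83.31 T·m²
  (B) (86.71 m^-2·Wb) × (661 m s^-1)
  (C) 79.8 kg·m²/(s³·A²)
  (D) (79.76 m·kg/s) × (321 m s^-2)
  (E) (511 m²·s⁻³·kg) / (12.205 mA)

Reference: [kg·m²·s⁻³·A⁻²] · [A] = kg·m²·s⁻³·A⁻¹.
Each option:
  (A) T·m² = Wb·m⁻²·m² = kg·m²·s⁻²·A⁻¹
  (B) [kg·s⁻²·A⁻¹] · [m·s⁻¹] = kg·m·s⁻³·A⁻¹
  (C) kg·m²·s⁻³·A⁻²
  (D) [kg·m·s⁻¹] · [m·s⁻²] = kg·m²·s⁻³
  (E) [kg·m²·s⁻³] / [A] = kg·m²·s⁻³·A⁻¹  ← same
Only (E) matches kg·m²·s⁻³·A⁻¹.

(E)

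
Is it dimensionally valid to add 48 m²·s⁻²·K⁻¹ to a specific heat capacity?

Expand each in SI base units:
  48 m²·s⁻²·K⁻¹:  m²·s⁻²·K⁻¹
  a specific heat capacity:  [specific heat capacity] = m²·s⁻²·K⁻¹
Both are m²·s⁻²·K⁻¹, so they have the same dimensions and can be added.

Yes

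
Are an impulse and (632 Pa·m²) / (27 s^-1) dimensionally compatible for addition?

Expand each in SI base units:
  an impulse:  [impulse] = kg·m·s⁻¹
  (632 Pa·m²) / (27 s^-1):  [kg·m·s⁻²] / [s⁻¹] = kg·m·s⁻¹
Both are kg·m·s⁻¹, so they have the same dimensions and can be added.

Yes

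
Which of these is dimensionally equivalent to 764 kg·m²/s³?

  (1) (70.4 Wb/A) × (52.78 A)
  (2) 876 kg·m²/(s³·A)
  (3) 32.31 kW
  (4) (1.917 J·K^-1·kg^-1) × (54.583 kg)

(3)

Reference: kg·m²·s⁻³.
Each option:
  (1) [kg·m²·s⁻²·A⁻²] · [A] = kg·m²·s⁻²·A⁻¹
  (2) kg·m²·s⁻³·A⁻¹
  (3) W = J·s⁻¹ = kg·m²·s⁻³  ← same
  (4) [m²·s⁻²·K⁻¹] · [kg] = kg·m²·s⁻²·K⁻¹
Only (3) matches kg·m²·s⁻³.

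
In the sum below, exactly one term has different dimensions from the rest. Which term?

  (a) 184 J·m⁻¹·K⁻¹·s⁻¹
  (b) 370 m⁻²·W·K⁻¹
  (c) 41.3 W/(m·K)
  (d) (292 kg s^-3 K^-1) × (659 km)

(b)

Work out the base dimensions of each:
  (a) J·s⁻¹·m⁻¹·K⁻¹ = N·m·s⁻¹·m⁻¹·K⁻¹ = kg·m·s⁻³·K⁻¹
  (b) W·m⁻²·K⁻¹ = J·s⁻¹·m⁻²·K⁻¹ = kg·s⁻³·K⁻¹
  (c) W·m⁻¹·K⁻¹ = J·s⁻¹·m⁻¹·K⁻¹ = kg·m·s⁻³·K⁻¹
  (d) [kg·s⁻³·K⁻¹] · [m] = kg·m·s⁻³·K⁻¹
All reduce to kg·m·s⁻³·K⁻¹ except (b), which is kg·s⁻³·K⁻¹.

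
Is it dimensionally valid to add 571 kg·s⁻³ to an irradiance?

Reduce each to base SI dimensions:
  571 kg·s⁻³:  kg·s⁻³
  an irradiance:  [irradiance] = kg·s⁻³
Both are kg·s⁻³, so they have the same dimensions and can be added.

Yes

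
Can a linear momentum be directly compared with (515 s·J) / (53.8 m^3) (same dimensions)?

No

Dimensions:
  a linear momentum:  [linear momentum] = kg·m·s⁻¹
  (515 s·J) / (53.8 m^3):  [kg·m²·s⁻¹] / [m³] = kg·m⁻¹·s⁻¹
kg·m·s⁻¹ ≠ kg·m⁻¹·s⁻¹, so they cannot be added.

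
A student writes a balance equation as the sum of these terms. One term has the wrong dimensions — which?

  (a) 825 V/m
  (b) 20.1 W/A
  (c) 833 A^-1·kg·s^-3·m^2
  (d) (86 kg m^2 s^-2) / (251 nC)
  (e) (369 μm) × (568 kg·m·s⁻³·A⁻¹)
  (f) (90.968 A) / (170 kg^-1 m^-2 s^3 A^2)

Dimensions:
  (a) V·m⁻¹ = J·C⁻¹·m⁻¹ = kg·m·s⁻³·A⁻¹
  (b) W·A⁻¹ = J·s⁻¹·A⁻¹ = kg·m²·s⁻³·A⁻¹
  (c) kg·m²·s⁻³·A⁻¹
  (d) [kg·m²·s⁻²] / [s·A] = kg·m²·s⁻³·A⁻¹
  (e) [m] · [kg·m·s⁻³·A⁻¹] = kg·m²·s⁻³·A⁻¹
  (f) [A] / [kg⁻¹·m⁻²·s³·A²] = kg·m²·s⁻³·A⁻¹
All reduce to kg·m²·s⁻³·A⁻¹ except (a), which is kg·m·s⁻³·A⁻¹.

(a)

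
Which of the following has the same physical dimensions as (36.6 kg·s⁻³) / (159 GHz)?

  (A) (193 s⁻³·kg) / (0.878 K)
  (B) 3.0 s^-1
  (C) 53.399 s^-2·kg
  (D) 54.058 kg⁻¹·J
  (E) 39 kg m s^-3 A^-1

(C)

Reference: [kg·s⁻³] / [s⁻¹] = kg·s⁻².
Each option:
  (A) [kg·s⁻³] / [K] = kg·s⁻³·K⁻¹
  (B) s⁻¹
  (C) kg·s⁻²  ← same
  (D) J·kg⁻¹ = N·m·kg⁻¹ = m²·s⁻²
  (E) kg·m·s⁻³·A⁻¹
Only (C) matches kg·s⁻².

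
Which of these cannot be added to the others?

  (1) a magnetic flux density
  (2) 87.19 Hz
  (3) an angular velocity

(1)

Dimensions:
  (1) [magnetic flux density] = kg·s⁻²·A⁻¹
  (2) Hz = s⁻¹
  (3) [angular velocity] = s⁻¹
All reduce to s⁻¹ except (1), which is kg·s⁻²·A⁻¹.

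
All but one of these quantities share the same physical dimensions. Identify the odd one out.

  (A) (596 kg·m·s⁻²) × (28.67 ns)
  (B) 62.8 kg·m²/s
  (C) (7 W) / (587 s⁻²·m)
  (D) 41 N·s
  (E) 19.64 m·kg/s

Dimensions:
  (A) [kg·m·s⁻²] · [s] = kg·m·s⁻¹
  (B) kg·m²·s⁻¹
  (C) [kg·m²·s⁻³] / [m·s⁻²] = kg·m·s⁻¹
  (D) N·s = kg·m·s⁻²·s = kg·m·s⁻¹
  (E) kg·m·s⁻¹
All reduce to kg·m·s⁻¹ except (B), which is kg·m²·s⁻¹.

(B)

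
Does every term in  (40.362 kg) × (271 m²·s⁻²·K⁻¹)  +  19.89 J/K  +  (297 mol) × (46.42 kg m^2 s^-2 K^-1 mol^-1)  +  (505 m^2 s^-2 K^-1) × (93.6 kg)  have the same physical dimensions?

Dimensions:
  (40.362 kg) × (271 m²·s⁻²·K⁻¹):  [kg] · [m²·s⁻²·K⁻¹] = kg·m²·s⁻²·K⁻¹
  19.89 J/K:  J·K⁻¹ = N·m·K⁻¹ = kg·m²·s⁻²·K⁻¹
  (297 mol) × (46.42 kg m^2 s^-2 K^-1 mol^-1):  [mol] · [kg·m²·s⁻²·K⁻¹·mol⁻¹] = kg·m²·s⁻²·K⁻¹
  (505 m^2 s^-2 K^-1) × (93.6 kg):  [m²·s⁻²·K⁻¹] · [kg] = kg·m²·s⁻²·K⁻¹
Every term reduces to kg·m²·s⁻²·K⁻¹.

Yes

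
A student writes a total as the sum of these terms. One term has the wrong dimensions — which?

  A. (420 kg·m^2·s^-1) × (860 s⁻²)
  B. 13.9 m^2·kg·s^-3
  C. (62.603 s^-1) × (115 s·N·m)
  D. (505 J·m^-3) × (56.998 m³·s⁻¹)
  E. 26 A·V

Work out the base dimensions of each:
  A. [kg·m²·s⁻¹] · [s⁻²] = kg·m²·s⁻³
  B. kg·m²·s⁻³
  C. [s⁻¹] · [kg·m²·s⁻¹] = kg·m²·s⁻²
  D. [kg·m⁻¹·s⁻²] · [m³·s⁻¹] = kg·m²·s⁻³
  E. V·A = J·C⁻¹·A = kg·m²·s⁻³
All reduce to kg·m²·s⁻³ except C., which is kg·m²·s⁻².

C.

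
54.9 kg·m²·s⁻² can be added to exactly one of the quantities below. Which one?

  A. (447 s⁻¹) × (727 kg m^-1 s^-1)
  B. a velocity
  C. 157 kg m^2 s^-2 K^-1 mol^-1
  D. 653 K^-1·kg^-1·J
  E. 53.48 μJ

E.

Reference: kg·m²·s⁻².
Each option:
  A. [s⁻¹] · [kg·m⁻¹·s⁻¹] = kg·m⁻¹·s⁻²
  B. [velocity] = m·s⁻¹
  C. kg·m²·s⁻²·K⁻¹·mol⁻¹
  D. J·kg⁻¹·K⁻¹ = N·m·kg⁻¹·K⁻¹ = m²·s⁻²·K⁻¹
  E. J = N·m = kg·m²·s⁻²  ← same
Only E. matches kg·m²·s⁻².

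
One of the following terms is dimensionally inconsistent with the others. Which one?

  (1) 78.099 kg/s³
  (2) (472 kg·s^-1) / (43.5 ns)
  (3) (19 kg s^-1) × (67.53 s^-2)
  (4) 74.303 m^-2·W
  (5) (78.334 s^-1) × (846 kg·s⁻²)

(2)

Reduce each to base SI dimensions:
  (1) kg·s⁻³
  (2) [kg·s⁻¹] / [s] = kg·s⁻²
  (3) [kg·s⁻¹] · [s⁻²] = kg·s⁻³
  (4) W·m⁻² = J·s⁻¹·m⁻² = kg·s⁻³
  (5) [s⁻¹] · [kg·s⁻²] = kg·s⁻³
All reduce to kg·s⁻³ except (2), which is kg·s⁻².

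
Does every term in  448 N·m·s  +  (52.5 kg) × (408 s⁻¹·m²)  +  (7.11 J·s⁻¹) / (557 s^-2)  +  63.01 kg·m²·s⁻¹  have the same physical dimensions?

Reduce each to base SI dimensions:
  448 N·m·s:  N·m·s = kg·m·s⁻²·m·s = kg·m²·s⁻¹
  (52.5 kg) × (408 s⁻¹·m²):  [kg] · [m²·s⁻¹] = kg·m²·s⁻¹
  (7.11 J·s⁻¹) / (557 s^-2):  [kg·m²·s⁻³] / [s⁻²] = kg·m²·s⁻¹
  63.01 kg·m²·s⁻¹:  kg·m²·s⁻¹
Every term reduces to kg·m²·s⁻¹.

Yes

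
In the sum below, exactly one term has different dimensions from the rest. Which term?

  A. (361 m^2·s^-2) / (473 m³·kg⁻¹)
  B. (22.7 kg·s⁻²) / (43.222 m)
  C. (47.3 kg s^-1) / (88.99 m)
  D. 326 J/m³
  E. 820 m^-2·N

C.

Expand each in SI base units:
  A. [m²·s⁻²] / [kg⁻¹·m³] = kg·m⁻¹·s⁻²
  B. [kg·s⁻²] / [m] = kg·m⁻¹·s⁻²
  C. [kg·s⁻¹] / [m] = kg·m⁻¹·s⁻¹
  D. J·m⁻³ = N·m·m⁻³ = kg·m⁻¹·s⁻²
  E. N·m⁻² = kg·m·s⁻²·m⁻² = kg·m⁻¹·s⁻²
All reduce to kg·m⁻¹·s⁻² except C., which is kg·m⁻¹·s⁻¹.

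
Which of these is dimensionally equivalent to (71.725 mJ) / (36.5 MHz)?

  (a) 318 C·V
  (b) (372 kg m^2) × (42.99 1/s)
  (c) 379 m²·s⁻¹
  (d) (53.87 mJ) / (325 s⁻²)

(b)

Reference: [kg·m²·s⁻²] / [s⁻¹] = kg·m²·s⁻¹.
Each option:
  (a) C·V = s·A·J·C⁻¹ = kg·m²·s⁻²
  (b) [kg·m²] · [s⁻¹] = kg·m²·s⁻¹  ← same
  (c) m²·s⁻¹
  (d) [kg·m²·s⁻²] / [s⁻²] = kg·m²
Only (b) matches kg·m²·s⁻¹.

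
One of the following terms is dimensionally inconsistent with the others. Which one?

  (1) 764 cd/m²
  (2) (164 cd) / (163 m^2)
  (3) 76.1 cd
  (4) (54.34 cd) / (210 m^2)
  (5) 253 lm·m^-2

Work out the base dimensions of each:
  (1) cd·m⁻² = m⁻²·cd
  (2) [cd] / [m²] = m⁻²·cd
  (3) cd
  (4) [cd] / [m²] = m⁻²·cd
  (5) lm·m⁻² = cd·m⁻² = m⁻²·cd
All reduce to m⁻²·cd except (3), which is cd.

(3)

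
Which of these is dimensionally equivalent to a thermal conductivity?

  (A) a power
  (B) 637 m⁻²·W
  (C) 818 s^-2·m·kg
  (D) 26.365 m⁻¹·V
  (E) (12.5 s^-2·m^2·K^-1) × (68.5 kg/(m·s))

Reference: [thermal conductivity] = kg·m·s⁻³·K⁻¹.
Each option:
  (A) [power] = kg·m²·s⁻³
  (B) W·m⁻² = J·s⁻¹·m⁻² = kg·s⁻³
  (C) kg·m·s⁻²
  (D) V·m⁻¹ = J·C⁻¹·m⁻¹ = kg·m·s⁻³·A⁻¹
  (E) [m²·s⁻²·K⁻¹] · [kg·m⁻¹·s⁻¹] = kg·m·s⁻³·K⁻¹  ← same
Only (E) matches kg·m·s⁻³·K⁻¹.

(E)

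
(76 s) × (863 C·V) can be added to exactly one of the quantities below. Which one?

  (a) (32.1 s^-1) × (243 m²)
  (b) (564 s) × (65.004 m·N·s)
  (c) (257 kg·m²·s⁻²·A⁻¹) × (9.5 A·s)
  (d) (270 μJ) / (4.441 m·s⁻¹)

(c)

Reference: [s] · [kg·m²·s⁻²] = kg·m²·s⁻¹.
Each option:
  (a) [s⁻¹] · [m²] = m²·s⁻¹
  (b) [s] · [kg·m²·s⁻¹] = kg·m²
  (c) [kg·m²·s⁻²·A⁻¹] · [s·A] = kg·m²·s⁻¹  ← same
  (d) [kg·m²·s⁻²] / [m·s⁻¹] = kg·m·s⁻¹
Only (c) matches kg·m²·s⁻¹.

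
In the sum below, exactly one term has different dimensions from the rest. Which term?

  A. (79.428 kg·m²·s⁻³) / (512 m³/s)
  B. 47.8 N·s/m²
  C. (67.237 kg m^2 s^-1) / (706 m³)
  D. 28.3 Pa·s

Dimensions:
  A. [kg·m²·s⁻³] / [m³·s⁻¹] = kg·m⁻¹·s⁻²
  B. N·s·m⁻² = kg·m·s⁻²·s·m⁻² = kg·m⁻¹·s⁻¹
  C. [kg·m²·s⁻¹] / [m³] = kg·m⁻¹·s⁻¹
  D. Pa·s = N·m⁻²·s = kg·m⁻¹·s⁻¹
All reduce to kg·m⁻¹·s⁻¹ except A., which is kg·m⁻¹·s⁻².

A.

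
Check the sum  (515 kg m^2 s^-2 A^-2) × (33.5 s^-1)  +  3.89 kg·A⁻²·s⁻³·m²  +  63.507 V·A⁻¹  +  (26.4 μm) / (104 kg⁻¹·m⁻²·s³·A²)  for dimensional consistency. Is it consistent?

Dimensions:
  (515 kg m^2 s^-2 A^-2) × (33.5 s^-1):  [kg·m²·s⁻²·A⁻²] · [s⁻¹] = kg·m²·s⁻³·A⁻²
  3.89 kg·A⁻²·s⁻³·m²:  kg·m²·s⁻³·A⁻²
  63.507 V·A⁻¹:  V·A⁻¹ = J·C⁻¹·A⁻¹ = kg·m²·s⁻³·A⁻²
  (26.4 μm) / (104 kg⁻¹·m⁻²·s³·A²):  [m] / [kg⁻¹·m⁻²·s³·A²] = kg·m³·s⁻³·A⁻²
The terms do not share a single dimension (kg·m²·s⁻³·A⁻² vs kg·m³·s⁻³·A⁻²).

No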